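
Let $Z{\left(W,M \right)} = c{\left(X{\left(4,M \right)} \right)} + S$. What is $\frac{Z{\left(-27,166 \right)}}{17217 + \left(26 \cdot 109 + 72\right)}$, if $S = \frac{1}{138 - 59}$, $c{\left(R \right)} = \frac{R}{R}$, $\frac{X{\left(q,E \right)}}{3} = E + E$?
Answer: $\frac{80}{1589717} \approx 5.0323 \cdot 10^{-5}$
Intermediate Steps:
$X{\left(q,E \right)} = 6 E$ ($X{\left(q,E \right)} = 3 \left(E + E\right) = 3 \cdot 2 E = 6 E$)
$c{\left(R \right)} = 1$
$S = \frac{1}{79} \approx 0.012658$
$Z{\left(W,M \right)} = \frac{80}{79}$ ($Z{\left(W,M \right)} = 1 + \frac{1}{79} = \frac{80}{79}$)
$\frac{Z{\left(-27,166 \right)}}{17217 + \left(26 \cdot 109 + 72\right)} = \frac{80}{79 \left(17217 + \left(26 \cdot 109 + 72\right)\right)} = \frac{80}{79 \left(17217 + \left(2834 + 72\right)\right)} = \frac{80}{79 \left(17217 + 2906\right)} = \frac{80}{79 \cdot 20123} = \frac{80}{79} \cdot \frac{1}{20123} = \frac{80}{1589717}$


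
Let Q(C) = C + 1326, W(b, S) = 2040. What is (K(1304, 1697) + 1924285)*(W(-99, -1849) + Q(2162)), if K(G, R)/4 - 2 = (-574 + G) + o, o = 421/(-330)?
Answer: 1757844866984/165 ≈ 1.0654e+10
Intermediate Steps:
o = -421/330 (o = 421*(-1/330) = -421/330 ≈ -1.2758)
Q(C) = 1326 + C
K(G, R) = -378362/165 + 4*G (K(G, R) = 8 + 4*((-574 + G) - 421/330) = 8 + 4*(-189841/330 + G) = 8 + (-379682/165 + 4*G) = -378362/165 + 4*G)
(K(1304, 1697) + 1924285)*(W(-99, -1849) + Q(2162)) = ((-378362/165 + 4*1304) + 1924285)*(2040 + (1326 + 2162)) = ((-378362/165 + 5216) + 1924285)*(2040 + 3488) = (482278/165 + 1924285)*5528 = (317989303/165)*5528 = 1757844866984/165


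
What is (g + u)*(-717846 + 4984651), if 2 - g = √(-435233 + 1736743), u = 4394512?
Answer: 18750534307770 - 4266805*√1301510 ≈ 1.8746e+13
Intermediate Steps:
g = 2 - √1301510 (g = 2 - √(-435233 + 1736743) = 2 - √1301510 ≈ -1138.8)
(g + u)*(-717846 + 4984651) = ((2 - √1301510) + 4394512)*(-717846 + 4984651) = (4394514 - √1301510)*4266805 = 18750534307770 - 4266805*√1301510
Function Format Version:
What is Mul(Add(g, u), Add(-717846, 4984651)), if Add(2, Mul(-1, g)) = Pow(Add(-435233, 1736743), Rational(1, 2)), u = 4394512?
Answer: Add(18750534307770, Mul(-4266805, Pow(1301510, Rational(1, 2)))) ≈ 1.8746e+13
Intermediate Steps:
g = Add(2, Mul(-1, Pow(1301510, Rational(1, 2)))) (g = Add(2, Mul(-1, Pow(Add(-435233, 1736743), Rational(1, 2)))) = Add(2, Mul(-1, Pow(1301510, Rational(1, 2)))) ≈ -1138.8)
Mul(Add(g, u), Add(-717846, 4984651)) = Mul(Add(Add(2, Mul(-1, Pow(1301510, Rational(1, 2)))), 4394512), Add(-717846, 4984651)) = Mul(Add(4394514, Mul(-1, Pow(1301510, Rational(1, 2)))), 4266805) = Add(18750534307770, Mul(-4266805, Pow(1301510, Rational(1, 2))))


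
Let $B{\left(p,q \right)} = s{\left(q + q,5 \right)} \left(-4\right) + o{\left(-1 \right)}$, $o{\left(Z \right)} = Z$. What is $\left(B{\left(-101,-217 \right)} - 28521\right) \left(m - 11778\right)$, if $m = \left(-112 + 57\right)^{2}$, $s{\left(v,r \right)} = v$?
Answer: $234457858$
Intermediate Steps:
$m = 3025$ ($m = \left(-55\right)^{2} = 3025$)
$B{\left(p,q \right)} = -1 - 8 q$ ($B{\left(p,q \right)} = \left(q + q\right) \left(-4\right) - 1 = 2 q \left(-4\right) - 1 = - 8 q - 1 = -1 - 8 q$)
$\left(B{\left(-101,-217 \right)} - 28521\right) \left(m - 11778\right) = \left(\left(-1 - -1736\right) - 28521\right) \left(3025 - 11778\right) = \left(\left(-1 + 1736\right) - 28521\right) \left(-8753\right) = \left(1735 - 28521\right) \left(-8753\right) = \left(-26786\right) \left(-8753\right) = 234457858$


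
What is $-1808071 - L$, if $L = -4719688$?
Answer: $2911617$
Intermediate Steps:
$-1808071 - L = -1808071 - -4719688 = -1808071 + 4719688 = 2911617$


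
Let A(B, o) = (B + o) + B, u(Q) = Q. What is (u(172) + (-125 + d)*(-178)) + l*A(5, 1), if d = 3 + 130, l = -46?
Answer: -1758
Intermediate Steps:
d = 133
A(B, o) = o + 2*B
(u(172) + (-125 + d)*(-178)) + l*A(5, 1) = (172 + (-125 + 133)*(-178)) - 46*(1 + 2*5) = (172 + 8*(-178)) - 46*(1 + 10) = (172 - 1424) - 46*11 = -1252 - 506 = -1758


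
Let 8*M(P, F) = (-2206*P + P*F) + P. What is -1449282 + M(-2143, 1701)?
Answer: -1314273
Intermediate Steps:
M(P, F) = -2205*P/8 + F*P/8 (M(P, F) = ((-2206*P + P*F) + P)/8 = ((-2206*P + F*P) + P)/8 = (-2205*P + F*P)/8 = -2205*P/8 + F*P/8)
-1449282 + M(-2143, 1701) = -1449282 + (⅛)*(-2143)*(-2205 + 1701) = -1449282 + (⅛)*(-2143)*(-504) = -1449282 + 135009 = -1314273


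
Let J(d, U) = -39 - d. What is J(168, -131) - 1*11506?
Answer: -11713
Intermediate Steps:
J(168, -131) - 1*11506 = (-39 - 1*168) - 1*11506 = (-39 - 168) - 11506 = -207 - 11506 = -11713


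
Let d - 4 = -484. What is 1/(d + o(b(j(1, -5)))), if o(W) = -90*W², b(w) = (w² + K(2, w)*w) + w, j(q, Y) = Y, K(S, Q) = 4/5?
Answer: -1/23520 ≈ -4.2517e-5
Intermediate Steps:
K(S, Q) = ⅘ (K(S, Q) = 4*(⅕) = ⅘)
b(w) = w² + 9*w/5 (b(w) = (w² + 4*w/5) + w = w² + 9*w/5)
d = -480 (d = 4 - 484 = -480)
1/(d + o(b(j(1, -5)))) = 1/(-480 - 90*(9 + 5*(-5))²) = 1/(-480 - 90*(9 - 25)²) = 1/(-480 - 90*((⅕)*(-5)*(-16))²) = 1/(-480 - 90*16²) = 1/(-480 - 90*256) = 1/(-480 - 23040) = 1/(-23520) = -1/23520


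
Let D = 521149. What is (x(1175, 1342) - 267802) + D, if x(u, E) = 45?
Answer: 253392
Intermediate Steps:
(x(1175, 1342) - 267802) + D = (45 - 267802) + 521149 = -267757 + 521149 = 253392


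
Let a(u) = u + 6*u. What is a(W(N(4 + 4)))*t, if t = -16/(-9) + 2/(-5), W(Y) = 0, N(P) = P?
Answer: 0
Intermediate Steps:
a(u) = 7*u
t = 62/45 (t = -16*(-1/9) + 2*(-1/5) = 16/9 - 2/5 = 62/45 ≈ 1.3778)
a(W(N(4 + 4)))*t = (7*0)*(62/45) = 0*(62/45) = 0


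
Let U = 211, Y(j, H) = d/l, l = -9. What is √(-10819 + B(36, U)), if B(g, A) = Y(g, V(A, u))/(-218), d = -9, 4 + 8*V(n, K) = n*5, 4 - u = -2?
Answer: I*√514162374/218 ≈ 104.01*I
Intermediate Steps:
u = 6 (u = 4 - 1*(-2) = 4 + 2 = 6)
V(n, K) = -½ + 5*n/8 (V(n, K) = -½ + (n*5)/8 = -½ + (5*n)/8 = -½ + 5*n/8)
Y(j, H) = 1 (Y(j, H) = -9/(-9) = -9*(-⅑) = 1)
B(g, A) = -1/218 (B(g, A) = 1/(-218) = 1*(-1/218) = -1/218)
√(-10819 + B(36, U)) = √(-10819 - 1/218) = √(-2358543/218) = I*√514162374/218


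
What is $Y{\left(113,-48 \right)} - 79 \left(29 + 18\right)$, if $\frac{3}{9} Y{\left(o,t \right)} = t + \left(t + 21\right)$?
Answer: $-3938$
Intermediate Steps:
$Y{\left(o,t \right)} = 63 + 6 t$ ($Y{\left(o,t \right)} = 3 \left(t + \left(t + 21\right)\right) = 3 \left(t + \left(21 + t\right)\right) = 3 \left(21 + 2 t\right) = 63 + 6 t$)
$Y{\left(113,-48 \right)} - 79 \left(29 + 18\right) = \left(63 + 6 \left(-48\right)\right) - 79 \left(29 + 18\right) = \left(63 - 288\right) - 79 \cdot 47 = -225 - 3713 = -3938$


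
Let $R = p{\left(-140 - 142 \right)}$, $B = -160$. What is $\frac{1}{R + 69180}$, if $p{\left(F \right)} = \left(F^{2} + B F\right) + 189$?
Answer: $\frac{1}{194013} \approx 5.1543 \cdot 10^{-6}$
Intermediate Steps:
$p{\left(F \right)} = 189 + F^{2} - 160 F$ ($p{\left(F \right)} = \left(F^{2} - 160 F\right) + 189 = 189 + F^{2} - 160 F$)
$R = 124833$ ($R = 189 + \left(-140 - 142\right)^{2} - 160 \left(-140 - 142\right) = 189 + \left(-282\right)^{2} - -45120 = 189 + 79524 + 45120 = 124833$)
$\frac{1}{R + 69180} = \frac{1}{124833 + 69180} = \frac{1}{194013}$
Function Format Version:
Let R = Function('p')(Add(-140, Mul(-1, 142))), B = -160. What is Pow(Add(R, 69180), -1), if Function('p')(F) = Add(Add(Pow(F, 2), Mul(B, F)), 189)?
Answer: Rational(1, 194013) ≈ 5.1543e-6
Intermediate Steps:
Function('p')(F) = Add(189, Pow(F, 2), Mul(-160, F)) (Function('p')(F) = Add(Add(Pow(F, 2), Mul(-160, F)), 189) = Add(189, Pow(F, 2), Mul(-160, F)))
R = 124833 (R = Add(189, Pow(Add(-140, Mul(-1, 142)), 2), Mul(-160, Add(-140, Mul(-1, 142)))) = Add(189, Pow(Add(-140, -142), 2), Mul(-160, Add(-140, -142))) = Add(189, Pow(-282, 2), Mul(-160, -282)) = Add(189, 79524, 45120) = 124833)
Pow(Add(R, 69180), -1) = Pow(Add(124833, 69180), -1) = Pow(194013, -1) = Rational(1, 194013)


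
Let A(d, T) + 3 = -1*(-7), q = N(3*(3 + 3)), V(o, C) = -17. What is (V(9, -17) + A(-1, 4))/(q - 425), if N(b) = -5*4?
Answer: 13/445 ≈ 0.029213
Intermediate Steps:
N(b) = -20
q = -20
A(d, T) = 4 (A(d, T) = -3 - 1*(-7) = -3 + 7 = 4)
(V(9, -17) + A(-1, 4))/(q - 425) = (-17 + 4)/(-20 - 425) = -13/(-445) = -13*(-1/445) = 13/445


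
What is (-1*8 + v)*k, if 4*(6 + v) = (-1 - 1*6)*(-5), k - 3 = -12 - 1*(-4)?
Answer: 105/4 ≈ 26.250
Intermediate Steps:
k = -5 (k = 3 + (-12 - 1*(-4)) = 3 + (-12 + 4) = 3 - 8 = -5)
v = 11/4 (v = -6 + ((-1 - 1*6)*(-5))/4 = -6 + ((-1 - 6)*(-5))/4 = -6 + (-7*(-5))/4 = -6 + (¼)*35 = -6 + 35/4 = 11/4 ≈ 2.7500)
(-1*8 + v)*k = (-1*8 + 11/4)*(-5) = (-8 + 11/4)*(-5) = -21/4*(-5) = 105/4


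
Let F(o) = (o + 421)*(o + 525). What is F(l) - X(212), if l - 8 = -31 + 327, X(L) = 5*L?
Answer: 599965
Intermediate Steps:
l = 304 (l = 8 + (-31 + 327) = 8 + 296 = 304)
F(o) = (421 + o)*(525 + o)
F(l) - X(212) = (221025 + 304² + 946*304) - 5*212 = (221025 + 92416 + 287584) - 1*1060 = 601025 - 1060 = 599965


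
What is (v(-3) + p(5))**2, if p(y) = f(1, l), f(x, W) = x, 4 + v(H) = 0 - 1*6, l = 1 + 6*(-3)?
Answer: 81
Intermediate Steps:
l = -17 (l = 1 - 18 = -17)
v(H) = -10 (v(H) = -4 + (0 - 1*6) = -4 + (0 - 6) = -4 - 6 = -10)
p(y) = 1
(v(-3) + p(5))**2 = (-10 + 1)**2 = (-9)**2 = 81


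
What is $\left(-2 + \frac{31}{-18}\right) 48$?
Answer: $- \frac{536}{3} \approx -178.67$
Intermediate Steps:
$\left(-2 + \frac{31}{-18}\right) 48 = \left(-2 + 31 \left(- \frac{1}{18}\right)\right) 48 = \left(-2 - \frac{31}{18}\right) 48 = \left(- \frac{67}{18}\right) 48 = - \frac{536}{3}$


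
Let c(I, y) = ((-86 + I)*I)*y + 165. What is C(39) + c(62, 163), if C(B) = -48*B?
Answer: -244251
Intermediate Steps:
c(I, y) = 165 + I*y*(-86 + I) (c(I, y) = (I*(-86 + I))*y + 165 = I*y*(-86 + I) + 165 = 165 + I*y*(-86 + I))
C(39) + c(62, 163) = -48*39 + (165 + 163*62² - 86*62*163) = -1872 + (165 + 163*3844 - 869116) = -1872 + (165 + 626572 - 869116) = -1872 - 242379 = -244251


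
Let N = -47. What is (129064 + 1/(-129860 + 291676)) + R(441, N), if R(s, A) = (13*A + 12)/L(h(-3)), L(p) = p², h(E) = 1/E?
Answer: 20012270169/161816 ≈ 1.2367e+5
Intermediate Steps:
R(s, A) = 108 + 117*A (R(s, A) = (13*A + 12)/((1/(-3))²) = (12 + 13*A)/((-⅓)²) = (12 + 13*A)/(⅑) = (12 + 13*A)*9 = 108 + 117*A)
(129064 + 1/(-129860 + 291676)) + R(441, N) = (129064 + 1/(-129860 + 291676)) + (108 + 117*(-47)) = (129064 + 1/161816) + (108 - 5499) = (129064 + 1/161816) - 5391 = 20884620225/161816 - 5391 = 20012270169/161816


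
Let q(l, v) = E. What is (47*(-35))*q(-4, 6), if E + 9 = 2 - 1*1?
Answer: 13160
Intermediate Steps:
E = -8 (E = -9 + (2 - 1*1) = -9 + (2 - 1) = -9 + 1 = -8)
q(l, v) = -8
(47*(-35))*q(-4, 6) = (47*(-35))*(-8) = -1645*(-8) = 13160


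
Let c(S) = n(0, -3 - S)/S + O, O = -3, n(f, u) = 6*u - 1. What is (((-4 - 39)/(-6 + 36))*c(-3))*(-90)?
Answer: -344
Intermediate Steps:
n(f, u) = -1 + 6*u
c(S) = -3 + (-19 - 6*S)/S (c(S) = (-1 + 6*(-3 - S))/S - 3 = (-1 + (-18 - 6*S))/S - 3 = (-19 - 6*S)/S - 3 = -3 + (-19 - 6*S)/S)
(((-4 - 39)/(-6 + 36))*c(-3))*(-90) = (((-4 - 39)/(-6 + 36))*(-9 - 19/(-3)))*(-90) = ((-43/30)*(-9 - 19*(-⅓)))*(-90) = ((-43*1/30)*(-9 + 19/3))*(-90) = -43/30*(-8/3)*(-90) = (172/45)*(-90) = -344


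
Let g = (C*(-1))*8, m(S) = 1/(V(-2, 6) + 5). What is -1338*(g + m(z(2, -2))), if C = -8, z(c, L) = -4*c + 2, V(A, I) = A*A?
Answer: -257342/3 ≈ -85781.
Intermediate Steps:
V(A, I) = A**2
z(c, L) = 2 - 4*c
m(S) = 1/9 (m(S) = 1/((-2)**2 + 5) = 1/(4 + 5) = 1/9)
g = 64 (g = -8*(-1)*8 = 8*8 = 64)
-1338*(g + m(z(2, -2))) = -1338*(64 + 1/9) = -1338*577/9 = -257342/3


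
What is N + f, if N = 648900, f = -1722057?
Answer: -1073157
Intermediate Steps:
N + f = 648900 - 1722057 = -1073157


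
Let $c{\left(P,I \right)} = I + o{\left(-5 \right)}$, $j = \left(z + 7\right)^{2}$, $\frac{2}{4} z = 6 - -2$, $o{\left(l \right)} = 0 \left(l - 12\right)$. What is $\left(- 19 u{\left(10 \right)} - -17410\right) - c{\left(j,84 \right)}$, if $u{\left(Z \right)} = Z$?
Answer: $17136$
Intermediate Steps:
$o{\left(l \right)} = 0$ ($o{\left(l \right)} = 0 \left(-12 + l\right) = 0$)
$z = 16$ ($z = 2 \left(6 - -2\right) = 2 \left(6 + 2\right) = 2 \cdot 8 = 16$)
$j = 529$ ($j = \left(16 + 7\right)^{2} = 23^{2} = 529$)
$c{\left(P,I \right)} = I$ ($c{\left(P,I \right)} = I + 0 = I$)
$\left(- 19 u{\left(10 \right)} - -17410\right) - c{\left(j,84 \right)} = \left(\left(-19\right) 10 - -17410\right) - 84 = \left(-190 + 17410\right) - 84 = 17220 - 84 = 17136$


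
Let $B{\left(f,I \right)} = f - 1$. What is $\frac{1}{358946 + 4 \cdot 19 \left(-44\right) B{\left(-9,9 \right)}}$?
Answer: $\frac{1}{392386} \approx 2.5485 \cdot 10^{-6}$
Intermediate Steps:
$B{\left(f,I \right)} = -1 + f$ ($B{\left(f,I \right)} = f - 1 = -1 + f$)
$\frac{1}{358946 + 4 \cdot 19 \left(-44\right) B{\left(-9,9 \right)}} = \frac{1}{358946 + 4 \cdot 19 \left(-44\right) \left(-1 - 9\right)} = \frac{1}{358946 + 76 \left(-44\right) \left(-10\right)} = \frac{1}{358946 - -33440} = \frac{1}{358946 + 33440} = \frac{1}{392386}$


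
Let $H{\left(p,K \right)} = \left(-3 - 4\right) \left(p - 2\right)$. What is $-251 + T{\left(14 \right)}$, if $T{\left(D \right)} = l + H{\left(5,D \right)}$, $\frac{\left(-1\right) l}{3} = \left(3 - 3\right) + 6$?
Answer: $-290$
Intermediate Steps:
$H{\left(p,K \right)} = 14 - 7 p$ ($H{\left(p,K \right)} = - 7 \left(-2 + p\right) = 14 - 7 p$)
$l = -18$ ($l = - 3 \left(\left(3 - 3\right) + 6\right) = - 3 \left(0 + 6\right) = \left(-3\right) 6 = -18$)
$T{\left(D \right)} = -39$ ($T{\left(D \right)} = -18 + \left(14 - 35\right) = -18 - 21 = -39$)
$-251 + T{\left(14 \right)} = -251 - 39 = -290$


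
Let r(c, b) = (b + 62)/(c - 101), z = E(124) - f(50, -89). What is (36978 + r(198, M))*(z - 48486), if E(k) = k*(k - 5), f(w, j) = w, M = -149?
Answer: -121161394620/97 ≈ -1.2491e+9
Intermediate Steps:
E(k) = k*(-5 + k)
z = 14706 (z = 124*(-5 + 124) - 1*50 = 124*119 - 50 = 14756 - 50 = 14706)
r(c, b) = (62 + b)/(-101 + c)
(36978 + r(198, M))*(z - 48486) = (36978 + (62 - 149)/(-101 + 198))*(14706 - 48486) = (36978 - 87/97)*(-33780) = (3586779/97)*(-33780) = -121161394620/97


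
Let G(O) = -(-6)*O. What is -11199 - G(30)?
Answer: -11379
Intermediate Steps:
G(O) = 6*O
-11199 - G(30) = -11199 - 6*30 = -11199 - 1*180 = -11199 - 180 = -11379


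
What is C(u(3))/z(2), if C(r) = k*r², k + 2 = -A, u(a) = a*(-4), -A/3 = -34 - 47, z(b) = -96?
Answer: 735/2 ≈ 367.50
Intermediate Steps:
A = 243 (A = -3*(-34 - 47) = -3*(-81) = 243)
u(a) = -4*a
k = -245 (k = -2 - 1*243 = -2 - 243 = -245)
C(r) = -245*r²
C(u(3))/z(2) = -245*(-4*3)²/(-96) = -245*(-12)²*(-1/96) = -245*144*(-1/96) = -35280*(-1/96) = 735/2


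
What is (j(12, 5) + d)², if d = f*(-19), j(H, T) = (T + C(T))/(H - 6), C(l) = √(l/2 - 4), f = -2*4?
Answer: (1834 + I*√6)²/144 ≈ 23358.0 + 62.394*I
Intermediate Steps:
f = -8
C(l) = √(-4 + l/2) (C(l) = √(l*(½) - 4) = √(l/2 - 4) = √(-4 + l/2))
j(H, T) = (T + √(-16 + 2*T)/2)/(-6 + H) (j(H, T) = (T + √(-16 + 2*T)/2)/(H - 6) = (T + √(-16 + 2*T)/2)/(-6 + H))
d = 152 (d = -8*(-19) = 152)
(j(12, 5) + d)² = ((5 + √(-16 + 2*5)/2)/(-6 + 12) + 152)² = ((5 + √(-16 + 10)/2)/6 + 152)² = ((5 + √(-6)/2)/6 + 152)² = ((5 + (I*√6)/2)/6 + 152)² = ((5 + I*√6/2)/6 + 152)² = ((⅚ + I*√6/12) + 152)² = (917/6 + I*√6/12)²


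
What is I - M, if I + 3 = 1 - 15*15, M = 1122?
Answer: -1349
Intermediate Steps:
I = -227 (I = -3 + (1 - 15*15) = -3 + (1 - 225) = -3 - 224 = -227)
I - M = -227 - 1*1122 = -227 - 1122 = -1349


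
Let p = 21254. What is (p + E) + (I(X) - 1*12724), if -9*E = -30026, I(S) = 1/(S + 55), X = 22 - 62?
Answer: 533983/45 ≈ 11866.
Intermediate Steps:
X = -40
I(S) = 1/(55 + S)
E = 30026/9 (E = -⅑*(-30026) = 30026/9 ≈ 3336.2)
(p + E) + (I(X) - 1*12724) = (21254 + 30026/9) + (1/(55 - 40) - 1*12724) = 221312/9 + (1/15 - 12724) = 221312/9 - 190859/15 = 533983/45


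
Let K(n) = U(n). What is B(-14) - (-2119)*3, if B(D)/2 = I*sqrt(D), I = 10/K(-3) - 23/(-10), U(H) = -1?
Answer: 6357 - 77*I*sqrt(14)/5 ≈ 6357.0 - 57.622*I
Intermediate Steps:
K(n) = -1
I = -77/10 (I = 10/(-1) - 23/(-10) = 10*(-1) - 23*(-1/10) = -10 + 23/10 = -77/10 ≈ -7.7000)
B(D) = -77*sqrt(D)/5 (B(D) = 2*(-77*sqrt(D)/10) = -77*sqrt(D)/5)
B(-14) - (-2119)*3 = -77*I*sqrt(14)/5 - (-2119)*3 = -77*I*sqrt(14)/5 - 1*(-6357) = -77*I*sqrt(14)/5 + 6357 = 6357 - 77*I*sqrt(14)/5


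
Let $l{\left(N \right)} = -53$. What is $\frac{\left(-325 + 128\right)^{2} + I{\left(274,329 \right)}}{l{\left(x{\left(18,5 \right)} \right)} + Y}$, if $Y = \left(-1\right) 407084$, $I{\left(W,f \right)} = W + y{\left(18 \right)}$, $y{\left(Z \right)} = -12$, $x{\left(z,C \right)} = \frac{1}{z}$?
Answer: $- \frac{39071}{407137} \approx -0.095965$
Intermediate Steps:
$I{\left(W,f \right)} = -12 + W$ ($I{\left(W,f \right)} = W - 12 = -12 + W$)
$Y = -407084$
$\frac{\left(-325 + 128\right)^{2} + I{\left(274,329 \right)}}{l{\left(x{\left(18,5 \right)} \right)} + Y} = \frac{\left(-325 + 128\right)^{2} + \left(-12 + 274\right)}{-53 - 407084} = \frac{\left(-197\right)^{2} + 262}{-407137} = \left(38809 + 262\right) \left(- \frac{1}{407137}\right) = 39071 \left(- \frac{1}{407137}\right) = - \frac{39071}{407137}$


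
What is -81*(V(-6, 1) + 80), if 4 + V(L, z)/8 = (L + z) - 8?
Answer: 4536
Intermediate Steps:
V(L, z) = -96 + 8*L + 8*z (V(L, z) = -32 + 8*((L + z) - 8) = -32 + 8*(-8 + L + z) = -32 + (-64 + 8*L + 8*z) = -96 + 8*L + 8*z)
-81*(V(-6, 1) + 80) = -81*((-96 + 8*(-6) + 8*1) + 80) = -81*((-96 - 48 + 8) + 80) = -81*(-136 + 80) = -81*(-56) = 4536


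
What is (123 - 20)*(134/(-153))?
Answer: -13802/153 ≈ -90.209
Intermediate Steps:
(123 - 20)*(134/(-153)) = 103*(134*(-1/153)) = 103*(-134/153) = -13802/153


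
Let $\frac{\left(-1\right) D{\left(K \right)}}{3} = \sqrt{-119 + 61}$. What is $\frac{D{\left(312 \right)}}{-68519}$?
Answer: $\frac{3 i \sqrt{58}}{68519} \approx 0.00033345 i$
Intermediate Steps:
$D{\left(K \right)} = - 3 i \sqrt{58}$ ($D{\left(K \right)} = - 3 \sqrt{-119 + 61} = - 3 \sqrt{-58} = - 3 i \sqrt{58}$)
$\frac{D{\left(312 \right)}}{-68519} = \frac{\left(-3\right) i \sqrt{58}}{-68519} = - 3 i \sqrt{58} \left(- \frac{1}{68519}\right) = \frac{3 i \sqrt{58}}{68519}$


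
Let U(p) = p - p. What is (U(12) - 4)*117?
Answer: -468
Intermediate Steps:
U(p) = 0
(U(12) - 4)*117 = (0 - 4)*117 = -4*117 = -468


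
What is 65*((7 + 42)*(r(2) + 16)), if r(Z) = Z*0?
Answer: 50960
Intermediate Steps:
r(Z) = 0
65*((7 + 42)*(r(2) + 16)) = 65*((7 + 42)*(0 + 16)) = 65*(49*16) = 65*784 = 50960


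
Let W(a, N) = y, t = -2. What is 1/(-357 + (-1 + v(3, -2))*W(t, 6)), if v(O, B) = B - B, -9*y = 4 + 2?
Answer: -3/1069 ≈ -0.0028064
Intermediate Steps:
y = -⅔ (y = -(4 + 2)/9 = -⅑*6 = -⅔ ≈ -0.66667)
W(a, N) = -⅔
v(O, B) = 0
1/(-357 + (-1 + v(3, -2))*W(t, 6)) = 1/(-357 + (-1 + 0)*(-⅔)) = 1/(-357 - 1*(-⅔)) = 1/(-357 + ⅔) = 1/(-1069/3) = -3/1069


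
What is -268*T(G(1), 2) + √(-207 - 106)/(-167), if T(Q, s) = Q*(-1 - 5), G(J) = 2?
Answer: 3216 - I*√313/167 ≈ 3216.0 - 0.10594*I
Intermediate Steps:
T(Q, s) = -6*Q (T(Q, s) = Q*(-6) = -6*Q)
-268*T(G(1), 2) + √(-207 - 106)/(-167) = -(-1608)*2 + √(-207 - 106)/(-167) = -268*(-12) + √(-313)*(-1/167) = 3216 + (I*√313)*(-1/167) = 3216 - I*√313/167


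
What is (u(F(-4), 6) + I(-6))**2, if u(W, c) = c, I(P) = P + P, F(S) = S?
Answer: 36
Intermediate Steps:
I(P) = 2*P
(u(F(-4), 6) + I(-6))**2 = (6 + 2*(-6))**2 = (6 - 12)**2 = (-6)**2 = 36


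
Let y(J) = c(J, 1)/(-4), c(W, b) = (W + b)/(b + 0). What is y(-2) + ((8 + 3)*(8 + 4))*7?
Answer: 3697/4 ≈ 924.25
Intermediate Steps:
c(W, b) = (W + b)/b
y(J) = -1/4 - J/4 (y(J) = ((J + 1)/1)/(-4) = (1*(1 + J))*(-1/4) = (1 + J)*(-1/4) = -1/4 - J/4)
y(-2) + ((8 + 3)*(8 + 4))*7 = (-1/4 - 1/4*(-2)) + ((8 + 3)*(8 + 4))*7 = (-1/4 + 1/2) + (11*12)*7 = 1/4 + 132*7 = 1/4 + 924 = 3697/4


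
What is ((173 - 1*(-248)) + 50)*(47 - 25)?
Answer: 10362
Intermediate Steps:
((173 - 1*(-248)) + 50)*(47 - 25) = ((173 + 248) + 50)*22 = (421 + 50)*22 = 471*22 = 10362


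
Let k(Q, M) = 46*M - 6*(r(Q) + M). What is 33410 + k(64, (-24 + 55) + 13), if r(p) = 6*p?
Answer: 32866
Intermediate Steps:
k(Q, M) = -36*Q + 40*M (k(Q, M) = 46*M - 6*(6*Q + M) = 46*M - 6*(M + 6*Q) = 46*M + (-36*Q - 6*M) = -36*Q + 40*M)
33410 + k(64, (-24 + 55) + 13) = 33410 + (-36*64 + 40*((-24 + 55) + 13)) = 33410 + (-2304 + 40*(31 + 13)) = 33410 + (-2304 + 40*44) = 33410 + (-2304 + 1760) = 33410 - 544 = 32866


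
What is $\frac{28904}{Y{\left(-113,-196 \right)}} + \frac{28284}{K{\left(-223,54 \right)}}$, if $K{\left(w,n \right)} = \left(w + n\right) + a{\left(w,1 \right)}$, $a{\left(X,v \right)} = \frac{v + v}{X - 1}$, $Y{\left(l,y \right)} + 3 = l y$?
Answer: $- \frac{69603984344}{419182705} \approx -166.05$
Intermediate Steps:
$Y{\left(l,y \right)} = -3 + l y$
$a{\left(X,v \right)} = \frac{2 v}{-1 + X}$
$K{\left(w,n \right)} = n + w + \frac{2}{-1 + w}$ ($K{\left(w,n \right)} = \left(w + n\right) + 2 \cdot 1 \frac{1}{-1 + w} = \left(n + w\right) + \frac{2}{-1 + w} = n + w + \frac{2}{-1 + w}$)
$\frac{28904}{Y{\left(-113,-196 \right)}} + \frac{28284}{K{\left(-223,54 \right)}} = \frac{28904}{-3 - -22148} + \frac{28284}{\frac{1}{-1 - 223} \left(2 + \left(-1 - 223\right) \left(54 - 223\right)\right)} = \frac{28904}{-3 + 22148} + \frac{28284}{\frac{1}{-224} \left(2 - -37856\right)} = \frac{28904}{22145} + \frac{28284}{\left(- \frac{1}{224}\right) \left(2 + 37856\right)} = 28904 \cdot \frac{1}{22145} + \frac{28284}{\left(- \frac{1}{224}\right) 37858} = \frac{28904}{22145} + \frac{28284}{- \frac{18929}{112}} = \frac{28904}{22145} + 28284 \left(- \frac{112}{18929}\right) = \frac{28904}{22145} - \frac{3167808}{18929} = - \frac{69603984344}{419182705}$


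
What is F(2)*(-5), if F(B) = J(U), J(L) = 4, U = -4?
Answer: -20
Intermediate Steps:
F(B) = 4
F(2)*(-5) = 4*(-5) = -20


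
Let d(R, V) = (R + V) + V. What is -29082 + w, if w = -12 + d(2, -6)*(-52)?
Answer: -28574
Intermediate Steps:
d(R, V) = R + 2*V
w = 508 (w = -12 + (2 + 2*(-6))*(-52) = -12 + (2 - 12)*(-52) = -12 - 10*(-52) = -12 + 520 = 508)
-29082 + w = -29082 + 508 = -28574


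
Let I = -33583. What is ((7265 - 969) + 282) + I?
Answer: -27005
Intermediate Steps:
((7265 - 969) + 282) + I = ((7265 - 969) + 282) - 33583 = (6296 + 282) - 33583 = 6578 - 33583 = -27005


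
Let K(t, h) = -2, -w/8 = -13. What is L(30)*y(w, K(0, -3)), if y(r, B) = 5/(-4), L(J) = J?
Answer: -75/2 ≈ -37.500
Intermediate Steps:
w = 104 (w = -8*(-13) = 104)
y(r, B) = -5/4 (y(r, B) = 5*(-¼) = -5/4)
L(30)*y(w, K(0, -3)) = 30*(-5/4) = -75/2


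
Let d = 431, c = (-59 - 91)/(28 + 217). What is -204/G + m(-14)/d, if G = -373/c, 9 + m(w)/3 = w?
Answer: -3898833/7877387 ≈ -0.49494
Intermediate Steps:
c = -30/49 (c = -150/245 = -150*1/245 = -30/49 ≈ -0.61224)
m(w) = -27 + 3*w
G = 18277/30 (G = -373/(-30/49) = -373*(-49/30) = 18277/30 ≈ 609.23)
-204/G + m(-14)/d = -204/18277/30 + (-27 + 3*(-14))/431 = -204*30/18277 + (-27 - 42)*(1/431) = -6120/18277 - 69*1/431 = -6120/18277 - 69/431 = -3898833/7877387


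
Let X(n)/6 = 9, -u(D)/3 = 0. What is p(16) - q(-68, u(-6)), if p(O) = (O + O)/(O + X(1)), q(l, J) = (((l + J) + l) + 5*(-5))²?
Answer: -907219/35 ≈ -25921.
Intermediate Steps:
u(D) = 0 (u(D) = -3*0 = 0)
X(n) = 54 (X(n) = 6*9 = 54)
q(l, J) = (-25 + J + 2*l)² (q(l, J) = (((J + l) + l) - 25)² = ((J + 2*l) - 25)² = (-25 + J + 2*l)²)
p(O) = 2*O/(54 + O) (p(O) = (O + O)/(O + 54) = (2*O)/(54 + O) = 2*O/(54 + O))
p(16) - q(-68, u(-6)) = 2*16/(54 + 16) - (-25 + 0 + 2*(-68))² = 2*16/70 - (-25 + 0 - 136)² = 2*16*(1/70) - 1*(-161)² = 16/35 - 1*25921 = 16/35 - 25921 = -907219/35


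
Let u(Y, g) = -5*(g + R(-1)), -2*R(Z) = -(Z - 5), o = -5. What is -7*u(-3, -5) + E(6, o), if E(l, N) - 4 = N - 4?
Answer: -285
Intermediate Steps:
E(l, N) = N (E(l, N) = 4 + (N - 4) = 4 + (-4 + N) = N)
R(Z) = -5/2 + Z/2 (R(Z) = -(-1)*(Z - 5)/2 = -(-1)*(-5 + Z)/2 = -(5 - Z)/2 = -5/2 + Z/2)
u(Y, g) = 15 - 5*g (u(Y, g) = -5*(g + (-5/2 + (1/2)*(-1))) = -5*(g + (-5/2 - 1/2)) = -5*(g - 3) = -5*(-3 + g) = 15 - 5*g)
-7*u(-3, -5) + E(6, o) = -7*(15 - 5*(-5)) - 5 = -7*(15 + 25) - 5 = -7*40 - 5 = -280 - 5 = -285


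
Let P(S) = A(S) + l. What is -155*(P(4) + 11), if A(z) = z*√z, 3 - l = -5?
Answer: -4185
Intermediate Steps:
l = 8 (l = 3 - 1*(-5) = 3 + 5 = 8)
A(z) = z^(3/2)
P(S) = 8 + S^(3/2) (P(S) = S^(3/2) + 8 = 8 + S^(3/2))
-155*(P(4) + 11) = -155*((8 + 4^(3/2)) + 11) = -155*((8 + 8) + 11) = -155*(16 + 11) = -155*27 = -4185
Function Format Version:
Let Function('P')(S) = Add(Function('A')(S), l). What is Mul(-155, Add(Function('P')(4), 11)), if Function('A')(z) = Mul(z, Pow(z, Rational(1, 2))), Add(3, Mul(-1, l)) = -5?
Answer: -4185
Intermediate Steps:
l = 8 (l = Add(3, Mul(-1, -5)) = Add(3, 5) = 8)
Function('A')(z) = Pow(z, Rational(3, 2))
Function('P')(S) = Add(8, Pow(S, Rational(3, 2))) (Function('P')(S) = Add(Pow(S, Rational(3, 2)), 8) = Add(8, Pow(S, Rational(3, 2))))
Mul(-155, Add(Function('P')(4), 11)) = Mul(-155, Add(Add(8, Pow(4, Rational(3, 2))), 11)) = Mul(-155, Add(Add(8, 8), 11)) = Mul(-155, Add(16, 11)) = Mul(-155, 27) = -4185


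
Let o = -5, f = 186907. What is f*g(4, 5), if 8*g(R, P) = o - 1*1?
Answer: -560721/4 ≈ -1.4018e+5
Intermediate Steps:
g(R, P) = -¾ (g(R, P) = (-5 - 1*1)/8 = (-5 - 1)/8 = (⅛)*(-6) = -¾)
f*g(4, 5) = 186907*(-¾) = -560721/4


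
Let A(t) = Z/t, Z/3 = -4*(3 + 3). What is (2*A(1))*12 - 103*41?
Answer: -5951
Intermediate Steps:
Z = -72 (Z = 3*(-4*(3 + 3)) = 3*(-4*6) = 3*(-24) = -72)
A(t) = -72/t
(2*A(1))*12 - 103*41 = (2*(-72/1))*12 - 103*41 = (2*(-72*1))*12 - 4223 = (2*(-72))*12 - 4223 = -144*12 - 4223 = -1728 - 4223 = -5951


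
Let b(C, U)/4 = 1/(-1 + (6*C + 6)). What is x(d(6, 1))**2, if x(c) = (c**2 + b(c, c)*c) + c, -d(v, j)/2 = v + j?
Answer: 208340356/6241 ≈ 33383.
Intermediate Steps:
d(v, j) = -2*j - 2*v (d(v, j) = -2*(v + j) = -2*(j + v) = -2*j - 2*v)
b(C, U) = 4/(5 + 6*C) (b(C, U) = 4/(-1 + (6*C + 6)) = 4/(-1 + (6 + 6*C)) = 4/(5 + 6*C))
x(c) = c + c**2 + 4*c/(5 + 6*c) (x(c) = (c**2 + (4/(5 + 6*c))*c) + c = (c**2 + 4*c/(5 + 6*c)) + c = c + c**2 + 4*c/(5 + 6*c))
x(d(6, 1))**2 = ((-2*1 - 2*6)*(4 + (1 + (-2*1 - 2*6))*(5 + 6*(-2*1 - 2*6)))/(5 + 6*(-2*1 - 2*6)))**2 = ((-2 - 12)*(4 + (1 + (-2 - 12))*(5 + 6*(-2 - 12)))/(5 + 6*(-2 - 12)))**2 = (-14*(4 + (1 - 14)*(5 + 6*(-14)))/(5 + 6*(-14)))**2 = (-14*(4 - 13*(5 - 84))/(5 - 84))**2 = (-14*(4 - 13*(-79))/(-79))**2 = (-14*(-1/79)*(4 + 1027))**2 = (-14*(-1/79)*1031)**2 = (14434/79)**2 = 208340356/6241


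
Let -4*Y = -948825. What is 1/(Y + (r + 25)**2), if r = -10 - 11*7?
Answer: 4/964201 ≈ 4.1485e-6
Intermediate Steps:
Y = 948825/4 (Y = -1/4*(-948825) = 948825/4 ≈ 2.3721e+5)
r = -87 (r = -10 - 77 = -87)
1/(Y + (r + 25)**2) = 1/(948825/4 + (-87 + 25)**2) = 1/(948825/4 + (-62)**2) = 1/(948825/4 + 3844) = 1/(964201/4) = 4/964201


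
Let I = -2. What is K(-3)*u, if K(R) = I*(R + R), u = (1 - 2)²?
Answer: 12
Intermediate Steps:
u = 1 (u = (-1)² = 1)
K(R) = -4*R (K(R) = -2*(R + R) = -4*R)
K(-3)*u = -4*(-3)*1 = 12*1 = 12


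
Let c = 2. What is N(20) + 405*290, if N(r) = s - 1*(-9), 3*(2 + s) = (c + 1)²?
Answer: 117460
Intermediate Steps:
s = 1 (s = -2 + (2 + 1)²/3 = -2 + (⅓)*3² = -2 + (⅓)*9 = -2 + 3 = 1)
N(r) = 10 (N(r) = 1 - 1*(-9) = 1 + 9 = 10)
N(20) + 405*290 = 10 + 405*290 = 10 + 117450 = 117460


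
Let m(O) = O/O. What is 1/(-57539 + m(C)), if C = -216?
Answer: -1/57538 ≈ -1.7380e-5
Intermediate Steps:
m(O) = 1
1/(-57539 + m(C)) = 1/(-57539 + 1) = 1/(-57538) = -1/57538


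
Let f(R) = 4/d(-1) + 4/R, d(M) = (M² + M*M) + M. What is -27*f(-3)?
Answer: -72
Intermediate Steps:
d(M) = M + 2*M² (d(M) = (M² + M²) + M = 2*M² + M = M + 2*M²)
f(R) = 4 + 4/R (f(R) = 4/((-(1 + 2*(-1)))) + 4/R = 4/((-(1 - 2))) + 4/R = 4/((-1*(-1))) + 4/R = 4/1 + 4/R = 4*1 + 4/R = 4 + 4/R)
-27*f(-3) = -27*(4 + 4/(-3)) = -27*(4 + 4*(-⅓)) = -27*(4 - 4/3) = -27*8/3 = -72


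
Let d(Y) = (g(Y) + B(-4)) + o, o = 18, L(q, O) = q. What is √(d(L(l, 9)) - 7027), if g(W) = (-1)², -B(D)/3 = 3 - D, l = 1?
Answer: 3*I*√781 ≈ 83.839*I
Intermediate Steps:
B(D) = -9 + 3*D (B(D) = -3*(3 - D) = -9 + 3*D)
g(W) = 1
d(Y) = -2 (d(Y) = (1 + (-9 + 3*(-4))) + 18 = (1 + (-9 - 12)) + 18 = (1 - 21) + 18 = -20 + 18 = -2)
√(d(L(l, 9)) - 7027) = √(-2 - 7027) = √(-7029) = 3*I*√781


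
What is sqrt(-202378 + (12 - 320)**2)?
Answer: 3*I*sqrt(11946) ≈ 327.89*I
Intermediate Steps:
sqrt(-202378 + (12 - 320)**2) = sqrt(-202378 + (-308)**2) = sqrt(-202378 + 94864) = sqrt(-107514) = 3*I*sqrt(11946)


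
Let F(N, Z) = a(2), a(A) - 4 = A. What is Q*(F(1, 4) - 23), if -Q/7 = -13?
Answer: -1547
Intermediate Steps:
Q = 91 (Q = -7*(-13) = 91)
a(A) = 4 + A
F(N, Z) = 6 (F(N, Z) = 4 + 2 = 6)
Q*(F(1, 4) - 23) = 91*(6 - 23) = 91*(-17) = -1547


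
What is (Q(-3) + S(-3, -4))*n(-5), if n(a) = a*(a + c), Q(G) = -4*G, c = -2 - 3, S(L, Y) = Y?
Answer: 400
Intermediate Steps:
c = -5
n(a) = a*(-5 + a) (n(a) = a*(a - 5) = a*(-5 + a))
(Q(-3) + S(-3, -4))*n(-5) = (-4*(-3) - 4)*(-5*(-5 - 5)) = (12 - 4)*(-5*(-10)) = 8*50 = 400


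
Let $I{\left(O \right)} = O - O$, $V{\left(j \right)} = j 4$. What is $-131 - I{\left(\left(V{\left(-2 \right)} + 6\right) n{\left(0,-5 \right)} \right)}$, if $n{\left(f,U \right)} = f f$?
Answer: $-131$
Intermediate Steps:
$V{\left(j \right)} = 4 j$
$n{\left(f,U \right)} = f^{2}$
$I{\left(O \right)} = 0$
$-131 - I{\left(\left(V{\left(-2 \right)} + 6\right) n{\left(0,-5 \right)} \right)} = -131 - 0 = -131 + 0 = -131$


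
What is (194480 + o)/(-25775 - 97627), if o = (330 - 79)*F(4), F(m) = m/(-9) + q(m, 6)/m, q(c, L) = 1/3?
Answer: -6998017/4442472 ≈ -1.5753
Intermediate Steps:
q(c, L) = 1/3
F(m) = -m/9 + 1/(3*m) (F(m) = m/(-9) + 1/(3*m) = m*(-1/9) + 1/(3*m) = -m/9 + 1/(3*m))
o = -3263/36 (o = (330 - 79)*((1/9)*(3 - 1*4**2)/4) = 251*((1/9)*(1/4)*(3 - 1*16)) = 251*((1/9)*(1/4)*(3 - 16)) = 251*((1/9)*(1/4)*(-13)) = 251*(-13/36) = -3263/36 ≈ -90.639)
(194480 + o)/(-25775 - 97627) = (194480 - 3263/36)/(-25775 - 97627) = (6998017/36)/(-123402) = (6998017/36)*(-1/123402) = -6998017/4442472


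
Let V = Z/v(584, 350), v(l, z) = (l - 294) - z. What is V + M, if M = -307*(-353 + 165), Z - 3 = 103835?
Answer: 1679561/30 ≈ 55985.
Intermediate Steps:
Z = 103838 (Z = 3 + 103835 = 103838)
M = 57716 (M = -307*(-188) = 57716)
v(l, z) = -294 + l - z (v(l, z) = (-294 + l) - z = -294 + l - z)
V = -51919/30 (V = 103838/(-294 + 584 - 1*350) = 103838/(-294 + 584 - 350) = 103838/(-60) = 103838*(-1/60) = -51919/30 ≈ -1730.6)
V + M = -51919/30 + 57716 = 1679561/30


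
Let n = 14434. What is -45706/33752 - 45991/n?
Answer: -553002159/121794092 ≈ -4.5405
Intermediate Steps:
-45706/33752 - 45991/n = -45706/33752 - 45991/14434 = -45706*1/33752 - 45991*1/14434 = -22853/16876 - 45991/14434 = -553002159/121794092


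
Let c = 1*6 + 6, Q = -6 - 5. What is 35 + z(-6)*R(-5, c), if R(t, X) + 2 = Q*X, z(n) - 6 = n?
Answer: 35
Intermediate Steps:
Q = -11
z(n) = 6 + n
c = 12 (c = 6 + 6 = 12)
R(t, X) = -2 - 11*X
35 + z(-6)*R(-5, c) = 35 + (6 - 6)*(-2 - 11*12) = 35 + 0*(-2 - 132) = 35 + 0*(-134) = 35 + 0 = 35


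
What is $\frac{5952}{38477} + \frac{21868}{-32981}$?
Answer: $- \frac{645112124}{1269009937} \approx -0.50836$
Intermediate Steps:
$\frac{5952}{38477} + \frac{21868}{-32981} = 5952 \cdot \frac{1}{38477} + 21868 \left(- \frac{1}{32981}\right) = \frac{5952}{38477} - \frac{21868}{32981} = - \frac{645112124}{1269009937}$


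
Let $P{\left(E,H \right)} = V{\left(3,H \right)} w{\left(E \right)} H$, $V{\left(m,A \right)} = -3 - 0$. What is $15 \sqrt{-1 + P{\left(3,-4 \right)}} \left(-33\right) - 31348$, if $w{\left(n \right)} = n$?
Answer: $-31348 - 495 \sqrt{35} \approx -34276.0$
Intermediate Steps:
$V{\left(m,A \right)} = -3$ ($V{\left(m,A \right)} = -3 + 0 = -3$)
$P{\left(E,H \right)} = - 3 E H$
$15 \sqrt{-1 + P{\left(3,-4 \right)}} \left(-33\right) - 31348 = 15 \sqrt{-1 - 9 \left(-4\right)} \left(-33\right) - 31348 = 15 \sqrt{-1 + 36} \left(-33\right) - 31348 = 15 \sqrt{35} \left(-33\right) - 31348 = - 495 \sqrt{35} - 31348 = -31348 - 495 \sqrt{35}$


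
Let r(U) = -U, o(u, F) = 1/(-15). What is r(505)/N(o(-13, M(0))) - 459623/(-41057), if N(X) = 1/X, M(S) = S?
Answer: 5525626/123171 ≈ 44.861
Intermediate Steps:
o(u, F) = -1/15
r(505)/N(o(-13, M(0))) - 459623/(-41057) = (-1*505)/(1/(-1/15)) - 459623/(-41057) = -505/(-15) - 459623*(-1/41057) = -505*(-1/15) + 459623/41057 = 101/3 + 459623/41057 = 5525626/123171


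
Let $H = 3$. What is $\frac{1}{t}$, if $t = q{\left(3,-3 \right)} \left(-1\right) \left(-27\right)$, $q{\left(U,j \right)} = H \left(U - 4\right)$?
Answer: $- \frac{1}{81} \approx -0.012346$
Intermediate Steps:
$q{\left(U,j \right)} = -12 + 3 U$ ($q{\left(U,j \right)} = 3 \left(U - 4\right) = 3 \left(-4 + U\right) = -12 + 3 U$)
$t = -81$ ($t = \left(-12 + 3 \cdot 3\right) \left(-1\right) \left(-27\right) = \left(-12 + 9\right) \left(-1\right) \left(-27\right) = \left(-3\right) \left(-1\right) \left(-27\right) = 3 \left(-27\right) = -81$)
$\frac{1}{t} = \frac{1}{-81} = - \frac{1}{81}$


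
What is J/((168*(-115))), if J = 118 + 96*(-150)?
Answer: 7141/9660 ≈ 0.73923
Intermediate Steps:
J = -14282 (J = 118 - 14400 = -14282)
J/((168*(-115))) = -14282/(168*(-115)) = -14282/(-19320) = -14282*(-1/19320) = 7141/9660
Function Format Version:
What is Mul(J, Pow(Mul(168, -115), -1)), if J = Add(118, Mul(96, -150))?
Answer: Rational(7141, 9660) ≈ 0.73923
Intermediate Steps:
J = -14282 (J = Add(118, -14400) = -14282)
Mul(J, Pow(Mul(168, -115), -1)) = Mul(-14282, Pow(Mul(168, -115), -1)) = Mul(-14282, Pow(-19320, -1)) = Mul(-14282, Rational(-1, 19320)) = Rational(7141, 9660)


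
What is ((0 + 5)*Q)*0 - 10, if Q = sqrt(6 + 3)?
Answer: -10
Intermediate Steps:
Q = 3 (Q = sqrt(9) = 3)
((0 + 5)*Q)*0 - 10 = ((0 + 5)*3)*0 - 10 = (5*3)*0 - 10 = 15*0 - 10 = 0 - 10 = -10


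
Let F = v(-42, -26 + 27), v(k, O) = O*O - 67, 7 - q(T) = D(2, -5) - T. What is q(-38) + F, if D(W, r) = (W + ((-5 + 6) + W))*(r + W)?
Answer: -82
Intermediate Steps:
D(W, r) = (1 + 2*W)*(W + r) (D(W, r) = (W + (1 + W))*(W + r) = (1 + 2*W)*(W + r))
q(T) = 22 + T (q(T) = 7 - ((2 - 5 + 2*2² + 2*2*(-5)) - T) = 7 - ((2 - 5 + 2*4 - 20) - T) = 7 - ((2 - 5 + 8 - 20) - T) = 7 - (-15 - T) = 7 + (15 + T) = 22 + T)
v(k, O) = -67 + O² (v(k, O) = O² - 67 = -67 + O²)
F = -66 (F = -67 + (-26 + 27)² = -67 + 1² = -67 + 1 = -66)
q(-38) + F = (22 - 38) - 66 = -16 - 66 = -82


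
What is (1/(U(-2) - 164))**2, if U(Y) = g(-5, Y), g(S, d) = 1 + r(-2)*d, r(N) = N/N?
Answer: 1/27225 ≈ 3.6731e-5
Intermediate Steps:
r(N) = 1
g(S, d) = 1 + d (g(S, d) = 1 + 1*d = 1 + d)
U(Y) = 1 + Y
(1/(U(-2) - 164))**2 = (1/((1 - 2) - 164))**2 = (1/(-1 - 164))**2 = (1/(-165))**2 = (-1/165)**2 = 1/27225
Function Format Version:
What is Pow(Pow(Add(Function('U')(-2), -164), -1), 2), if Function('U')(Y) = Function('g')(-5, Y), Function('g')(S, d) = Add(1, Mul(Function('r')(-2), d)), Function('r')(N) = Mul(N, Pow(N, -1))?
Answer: Rational(1, 27225) ≈ 3.6731e-5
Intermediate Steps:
Function('r')(N) = 1
Function('g')(S, d) = Add(1, d) (Function('g')(S, d) = Add(1, Mul(1, d)) = Add(1, d))
Function('U')(Y) = Add(1, Y)
Pow(Pow(Add(Function('U')(-2), -164), -1), 2) = Pow(Pow(Add(Add(1, -2), -164), -1), 2) = Pow(Pow(Add(-1, -164), -1), 2) = Pow(Pow(-165, -1), 2) = Pow(Rational(-1, 165), 2) = Rational(1, 27225)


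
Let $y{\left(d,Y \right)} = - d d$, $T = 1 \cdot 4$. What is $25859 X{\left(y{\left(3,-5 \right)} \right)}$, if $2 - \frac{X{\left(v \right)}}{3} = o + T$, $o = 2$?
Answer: $-310308$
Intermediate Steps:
$T = 4$
$y{\left(d,Y \right)} = - d^{2}$
$X{\left(v \right)} = -12$ ($X{\left(v \right)} = 6 - 3 \left(2 + 4\right) = 6 - 18 = -12$)
$25859 X{\left(y{\left(3,-5 \right)} \right)} = 25859 \left(-12\right) = -310308$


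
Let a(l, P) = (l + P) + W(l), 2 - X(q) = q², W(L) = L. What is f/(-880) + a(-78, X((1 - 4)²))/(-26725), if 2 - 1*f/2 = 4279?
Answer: 4576249/470360 ≈ 9.7292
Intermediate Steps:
f = -8554 (f = 4 - 2*4279 = 4 - 8558 = -8554)
X(q) = 2 - q²
a(l, P) = P + 2*l (a(l, P) = (l + P) + l = (P + l) + l = P + 2*l)
f/(-880) + a(-78, X((1 - 4)²))/(-26725) = -8554/(-880) + ((2 - ((1 - 4)²)²) + 2*(-78))/(-26725) = -8554*(-1/880) + ((2 - ((-3)²)²) - 156)*(-1/26725) = 4277/440 + ((2 - 1*9²) - 156)*(-1/26725) = 4277/440 + ((2 - 1*81) - 156)*(-1/26725) = 4277/440 + ((2 - 81) - 156)*(-1/26725) = 4277/440 + (-79 - 156)*(-1/26725) = 4277/440 - 235*(-1/26725) = 4277/440 + 47/5345 = 4576249/470360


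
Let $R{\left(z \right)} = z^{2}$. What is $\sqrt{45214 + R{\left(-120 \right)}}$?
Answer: $\sqrt{59614} \approx 244.16$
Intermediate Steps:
$\sqrt{45214 + R{\left(-120 \right)}} = \sqrt{45214 + \left(-120\right)^{2}} = \sqrt{45214 + 14400} = \sqrt{59614}$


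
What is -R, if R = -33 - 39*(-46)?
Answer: -1761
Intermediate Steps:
R = 1761 (R = -33 + 1794 = 1761)
-R = -1*1761 = -1761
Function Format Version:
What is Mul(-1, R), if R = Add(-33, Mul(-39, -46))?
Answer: -1761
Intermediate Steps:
R = 1761 (R = Add(-33, 1794) = 1761)
Mul(-1, R) = Mul(-1, 1761) = -1761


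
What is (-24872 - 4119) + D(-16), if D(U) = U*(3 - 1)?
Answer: -29023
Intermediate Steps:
D(U) = 2*U (D(U) = U*2 = 2*U)
(-24872 - 4119) + D(-16) = (-24872 - 4119) + 2*(-16) = -28991 - 32 = -29023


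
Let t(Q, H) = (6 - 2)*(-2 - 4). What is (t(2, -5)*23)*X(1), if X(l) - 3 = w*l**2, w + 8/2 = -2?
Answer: 1656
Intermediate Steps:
w = -6 (w = -4 - 2 = -6)
X(l) = 3 - 6*l**2
t(Q, H) = -24 (t(Q, H) = 4*(-6) = -24)
(t(2, -5)*23)*X(1) = (-24*23)*(3 - 6*1**2) = -552*(3 - 6*1) = -552*(3 - 6) = -552*(-3) = 1656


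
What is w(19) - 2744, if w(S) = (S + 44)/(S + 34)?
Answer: -145369/53 ≈ -2742.8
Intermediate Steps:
w(S) = (44 + S)/(34 + S)
w(19) - 2744 = (44 + 19)/(34 + 19) - 2744 = 63/53 - 2744 = -145369/53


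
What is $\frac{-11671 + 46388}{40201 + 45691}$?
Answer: $\frac{34717}{85892} \approx 0.40419$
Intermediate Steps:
$\frac{-11671 + 46388}{40201 + 45691} = \frac{34717}{85892}$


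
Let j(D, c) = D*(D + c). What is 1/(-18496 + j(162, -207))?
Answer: -1/25786 ≈ -3.8781e-5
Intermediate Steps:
1/(-18496 + j(162, -207)) = 1/(-18496 + 162*(162 - 207)) = 1/(-18496 + 162*(-45)) = 1/(-18496 - 7290) = 1/(-25786) = -1/25786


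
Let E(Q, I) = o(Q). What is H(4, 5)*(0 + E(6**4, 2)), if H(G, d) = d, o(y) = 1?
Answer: 5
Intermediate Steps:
E(Q, I) = 1
H(4, 5)*(0 + E(6**4, 2)) = 5*(0 + 1) = 5*1 = 5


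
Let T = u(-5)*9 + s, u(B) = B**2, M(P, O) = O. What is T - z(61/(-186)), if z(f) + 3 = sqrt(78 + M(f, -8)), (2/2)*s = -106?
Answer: 122 - sqrt(70) ≈ 113.63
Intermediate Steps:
s = -106
T = 119 (T = (-5)**2*9 - 106 = 25*9 - 106 = 225 - 106 = 119)
z(f) = -3 + sqrt(70) (z(f) = -3 + sqrt(78 - 8) = -3 + sqrt(70))
T - z(61/(-186)) = 119 - (-3 + sqrt(70)) = 119 + (3 - sqrt(70)) = 122 - sqrt(70)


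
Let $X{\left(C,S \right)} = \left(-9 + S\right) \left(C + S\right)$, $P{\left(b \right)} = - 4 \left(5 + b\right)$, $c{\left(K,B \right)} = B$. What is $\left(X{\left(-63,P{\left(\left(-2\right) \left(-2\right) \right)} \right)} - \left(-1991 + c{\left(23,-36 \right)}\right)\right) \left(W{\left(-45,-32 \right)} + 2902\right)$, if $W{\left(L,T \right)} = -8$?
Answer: $18758908$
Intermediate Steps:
$P{\left(b \right)} = -20 - 4 b$
$\left(X{\left(-63,P{\left(\left(-2\right) \left(-2\right) \right)} \right)} - \left(-1991 + c{\left(23,-36 \right)}\right)\right) \left(W{\left(-45,-32 \right)} + 2902\right) = \left(\left(\left(-20 - 4 \left(\left(-2\right) \left(-2\right)\right)\right)^{2} - -567 - 9 \left(-20 - 4 \left(\left(-2\right) \left(-2\right)\right)\right) - 63 \left(-20 - 4 \left(\left(-2\right) \left(-2\right)\right)\right)\right) + \left(1991 - -36\right)\right) \left(-8 + 2902\right) = \left(\left(\left(-20 - 16\right)^{2} + 567 - 9 \left(-20 - 16\right) - 63 \left(-20 - 16\right)\right) + \left(1991 + 36\right)\right) 2894 = \left(\left(\left(-20 - 16\right)^{2} + 567 - 9 \left(-20 - 16\right) - 63 \left(-20 - 16\right)\right) + 2027\right) 2894 = \left(\left(\left(-36\right)^{2} + 567 - -324 - -2268\right) + 2027\right) 2894 = \left(\left(1296 + 567 + 324 + 2268\right) + 2027\right) 2894 = \left(4455 + 2027\right) 2894 = 6482 \cdot 2894 = 18758908$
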